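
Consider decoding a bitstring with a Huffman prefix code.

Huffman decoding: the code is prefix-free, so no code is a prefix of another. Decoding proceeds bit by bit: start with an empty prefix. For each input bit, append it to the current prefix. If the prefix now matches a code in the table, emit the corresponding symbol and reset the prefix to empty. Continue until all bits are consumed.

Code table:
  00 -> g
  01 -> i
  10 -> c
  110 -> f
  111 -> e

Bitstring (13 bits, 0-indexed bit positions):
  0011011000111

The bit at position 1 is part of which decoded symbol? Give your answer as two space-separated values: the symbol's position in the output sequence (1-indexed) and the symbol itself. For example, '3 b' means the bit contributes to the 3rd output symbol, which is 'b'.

Answer: 1 g

Derivation:
Bit 0: prefix='0' (no match yet)
Bit 1: prefix='00' -> emit 'g', reset
Bit 2: prefix='1' (no match yet)
Bit 3: prefix='11' (no match yet)
Bit 4: prefix='110' -> emit 'f', reset
Bit 5: prefix='1' (no match yet)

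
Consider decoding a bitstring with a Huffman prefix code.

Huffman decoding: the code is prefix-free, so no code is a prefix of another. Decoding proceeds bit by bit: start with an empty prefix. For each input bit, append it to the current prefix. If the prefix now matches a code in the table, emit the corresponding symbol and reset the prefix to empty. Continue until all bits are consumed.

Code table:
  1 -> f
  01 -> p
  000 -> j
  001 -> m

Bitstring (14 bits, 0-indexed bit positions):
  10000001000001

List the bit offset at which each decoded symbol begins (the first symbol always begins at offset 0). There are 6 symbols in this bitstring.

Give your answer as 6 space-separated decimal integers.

Bit 0: prefix='1' -> emit 'f', reset
Bit 1: prefix='0' (no match yet)
Bit 2: prefix='00' (no match yet)
Bit 3: prefix='000' -> emit 'j', reset
Bit 4: prefix='0' (no match yet)
Bit 5: prefix='00' (no match yet)
Bit 6: prefix='000' -> emit 'j', reset
Bit 7: prefix='1' -> emit 'f', reset
Bit 8: prefix='0' (no match yet)
Bit 9: prefix='00' (no match yet)
Bit 10: prefix='000' -> emit 'j', reset
Bit 11: prefix='0' (no match yet)
Bit 12: prefix='00' (no match yet)
Bit 13: prefix='001' -> emit 'm', reset

Answer: 0 1 4 7 8 11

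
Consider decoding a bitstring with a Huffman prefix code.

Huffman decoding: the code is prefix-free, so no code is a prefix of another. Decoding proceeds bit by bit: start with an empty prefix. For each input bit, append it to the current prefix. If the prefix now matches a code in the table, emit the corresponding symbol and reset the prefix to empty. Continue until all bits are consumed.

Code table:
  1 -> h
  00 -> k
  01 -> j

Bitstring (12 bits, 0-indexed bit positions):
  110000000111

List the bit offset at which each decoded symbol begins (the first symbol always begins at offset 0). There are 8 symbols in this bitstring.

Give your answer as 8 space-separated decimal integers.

Bit 0: prefix='1' -> emit 'h', reset
Bit 1: prefix='1' -> emit 'h', reset
Bit 2: prefix='0' (no match yet)
Bit 3: prefix='00' -> emit 'k', reset
Bit 4: prefix='0' (no match yet)
Bit 5: prefix='00' -> emit 'k', reset
Bit 6: prefix='0' (no match yet)
Bit 7: prefix='00' -> emit 'k', reset
Bit 8: prefix='0' (no match yet)
Bit 9: prefix='01' -> emit 'j', reset
Bit 10: prefix='1' -> emit 'h', reset
Bit 11: prefix='1' -> emit 'h', reset

Answer: 0 1 2 4 6 8 10 11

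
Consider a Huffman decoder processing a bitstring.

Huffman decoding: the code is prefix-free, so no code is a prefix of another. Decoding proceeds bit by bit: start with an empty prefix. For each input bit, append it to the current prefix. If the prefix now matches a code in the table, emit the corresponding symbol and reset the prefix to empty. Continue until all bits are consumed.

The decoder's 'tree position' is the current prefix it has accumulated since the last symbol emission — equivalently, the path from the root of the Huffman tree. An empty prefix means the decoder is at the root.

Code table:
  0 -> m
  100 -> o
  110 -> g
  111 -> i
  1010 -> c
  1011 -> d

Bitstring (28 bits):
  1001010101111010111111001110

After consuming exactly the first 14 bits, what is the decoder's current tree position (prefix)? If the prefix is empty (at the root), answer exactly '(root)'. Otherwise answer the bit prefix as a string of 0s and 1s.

Bit 0: prefix='1' (no match yet)
Bit 1: prefix='10' (no match yet)
Bit 2: prefix='100' -> emit 'o', reset
Bit 3: prefix='1' (no match yet)
Bit 4: prefix='10' (no match yet)
Bit 5: prefix='101' (no match yet)
Bit 6: prefix='1010' -> emit 'c', reset
Bit 7: prefix='1' (no match yet)
Bit 8: prefix='10' (no match yet)
Bit 9: prefix='101' (no match yet)
Bit 10: prefix='1011' -> emit 'd', reset
Bit 11: prefix='1' (no match yet)
Bit 12: prefix='11' (no match yet)
Bit 13: prefix='110' -> emit 'g', reset

Answer: (root)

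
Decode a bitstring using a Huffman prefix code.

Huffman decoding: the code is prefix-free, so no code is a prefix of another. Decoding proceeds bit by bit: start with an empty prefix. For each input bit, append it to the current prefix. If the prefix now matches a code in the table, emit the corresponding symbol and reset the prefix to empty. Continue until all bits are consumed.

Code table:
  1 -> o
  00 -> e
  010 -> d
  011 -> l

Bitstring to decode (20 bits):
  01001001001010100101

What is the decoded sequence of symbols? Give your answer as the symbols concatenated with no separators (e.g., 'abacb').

Bit 0: prefix='0' (no match yet)
Bit 1: prefix='01' (no match yet)
Bit 2: prefix='010' -> emit 'd', reset
Bit 3: prefix='0' (no match yet)
Bit 4: prefix='01' (no match yet)
Bit 5: prefix='010' -> emit 'd', reset
Bit 6: prefix='0' (no match yet)
Bit 7: prefix='01' (no match yet)
Bit 8: prefix='010' -> emit 'd', reset
Bit 9: prefix='0' (no match yet)
Bit 10: prefix='01' (no match yet)
Bit 11: prefix='010' -> emit 'd', reset
Bit 12: prefix='1' -> emit 'o', reset
Bit 13: prefix='0' (no match yet)
Bit 14: prefix='01' (no match yet)
Bit 15: prefix='010' -> emit 'd', reset
Bit 16: prefix='0' (no match yet)
Bit 17: prefix='01' (no match yet)
Bit 18: prefix='010' -> emit 'd', reset
Bit 19: prefix='1' -> emit 'o', reset

Answer: ddddoddo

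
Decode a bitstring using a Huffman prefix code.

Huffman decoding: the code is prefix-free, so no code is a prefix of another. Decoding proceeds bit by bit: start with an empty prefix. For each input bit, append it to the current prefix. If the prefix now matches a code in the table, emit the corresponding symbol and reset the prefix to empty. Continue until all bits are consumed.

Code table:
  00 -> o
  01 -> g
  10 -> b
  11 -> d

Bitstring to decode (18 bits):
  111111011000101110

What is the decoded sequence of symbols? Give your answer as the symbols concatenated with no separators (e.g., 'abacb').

Answer: dddgbobdb

Derivation:
Bit 0: prefix='1' (no match yet)
Bit 1: prefix='11' -> emit 'd', reset
Bit 2: prefix='1' (no match yet)
Bit 3: prefix='11' -> emit 'd', reset
Bit 4: prefix='1' (no match yet)
Bit 5: prefix='11' -> emit 'd', reset
Bit 6: prefix='0' (no match yet)
Bit 7: prefix='01' -> emit 'g', reset
Bit 8: prefix='1' (no match yet)
Bit 9: prefix='10' -> emit 'b', reset
Bit 10: prefix='0' (no match yet)
Bit 11: prefix='00' -> emit 'o', reset
Bit 12: prefix='1' (no match yet)
Bit 13: prefix='10' -> emit 'b', reset
Bit 14: prefix='1' (no match yet)
Bit 15: prefix='11' -> emit 'd', reset
Bit 16: prefix='1' (no match yet)
Bit 17: prefix='10' -> emit 'b', reset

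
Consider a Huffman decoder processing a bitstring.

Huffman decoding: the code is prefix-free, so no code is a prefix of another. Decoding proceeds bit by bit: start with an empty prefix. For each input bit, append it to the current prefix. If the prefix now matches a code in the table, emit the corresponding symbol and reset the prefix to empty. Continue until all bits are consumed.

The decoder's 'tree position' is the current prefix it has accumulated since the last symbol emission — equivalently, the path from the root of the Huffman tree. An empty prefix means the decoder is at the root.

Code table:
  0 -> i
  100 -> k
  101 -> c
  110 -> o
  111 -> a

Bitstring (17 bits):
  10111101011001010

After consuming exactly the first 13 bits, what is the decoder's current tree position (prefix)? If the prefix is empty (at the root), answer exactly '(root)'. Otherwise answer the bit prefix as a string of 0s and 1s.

Answer: (root)

Derivation:
Bit 0: prefix='1' (no match yet)
Bit 1: prefix='10' (no match yet)
Bit 2: prefix='101' -> emit 'c', reset
Bit 3: prefix='1' (no match yet)
Bit 4: prefix='11' (no match yet)
Bit 5: prefix='111' -> emit 'a', reset
Bit 6: prefix='0' -> emit 'i', reset
Bit 7: prefix='1' (no match yet)
Bit 8: prefix='10' (no match yet)
Bit 9: prefix='101' -> emit 'c', reset
Bit 10: prefix='1' (no match yet)
Bit 11: prefix='10' (no match yet)
Bit 12: prefix='100' -> emit 'k', reset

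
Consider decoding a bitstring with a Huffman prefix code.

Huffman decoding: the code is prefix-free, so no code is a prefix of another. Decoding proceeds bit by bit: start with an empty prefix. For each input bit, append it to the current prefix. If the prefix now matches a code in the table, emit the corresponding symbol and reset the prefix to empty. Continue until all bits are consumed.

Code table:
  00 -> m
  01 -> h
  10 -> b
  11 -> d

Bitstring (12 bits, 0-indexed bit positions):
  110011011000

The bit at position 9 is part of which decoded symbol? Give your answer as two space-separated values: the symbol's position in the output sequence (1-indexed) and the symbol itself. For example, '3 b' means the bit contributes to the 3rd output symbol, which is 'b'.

Answer: 5 b

Derivation:
Bit 0: prefix='1' (no match yet)
Bit 1: prefix='11' -> emit 'd', reset
Bit 2: prefix='0' (no match yet)
Bit 3: prefix='00' -> emit 'm', reset
Bit 4: prefix='1' (no match yet)
Bit 5: prefix='11' -> emit 'd', reset
Bit 6: prefix='0' (no match yet)
Bit 7: prefix='01' -> emit 'h', reset
Bit 8: prefix='1' (no match yet)
Bit 9: prefix='10' -> emit 'b', reset
Bit 10: prefix='0' (no match yet)
Bit 11: prefix='00' -> emit 'm', reset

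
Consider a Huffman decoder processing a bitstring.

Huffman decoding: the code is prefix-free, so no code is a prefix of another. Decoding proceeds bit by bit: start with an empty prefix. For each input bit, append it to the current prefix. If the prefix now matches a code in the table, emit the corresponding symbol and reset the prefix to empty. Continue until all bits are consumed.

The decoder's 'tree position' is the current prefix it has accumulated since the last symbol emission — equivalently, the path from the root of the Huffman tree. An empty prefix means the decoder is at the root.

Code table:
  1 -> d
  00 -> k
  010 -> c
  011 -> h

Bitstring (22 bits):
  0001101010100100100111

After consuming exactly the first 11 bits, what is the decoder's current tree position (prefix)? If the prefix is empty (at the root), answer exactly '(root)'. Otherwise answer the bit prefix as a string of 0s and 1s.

Answer: 01

Derivation:
Bit 0: prefix='0' (no match yet)
Bit 1: prefix='00' -> emit 'k', reset
Bit 2: prefix='0' (no match yet)
Bit 3: prefix='01' (no match yet)
Bit 4: prefix='011' -> emit 'h', reset
Bit 5: prefix='0' (no match yet)
Bit 6: prefix='01' (no match yet)
Bit 7: prefix='010' -> emit 'c', reset
Bit 8: prefix='1' -> emit 'd', reset
Bit 9: prefix='0' (no match yet)
Bit 10: prefix='01' (no match yet)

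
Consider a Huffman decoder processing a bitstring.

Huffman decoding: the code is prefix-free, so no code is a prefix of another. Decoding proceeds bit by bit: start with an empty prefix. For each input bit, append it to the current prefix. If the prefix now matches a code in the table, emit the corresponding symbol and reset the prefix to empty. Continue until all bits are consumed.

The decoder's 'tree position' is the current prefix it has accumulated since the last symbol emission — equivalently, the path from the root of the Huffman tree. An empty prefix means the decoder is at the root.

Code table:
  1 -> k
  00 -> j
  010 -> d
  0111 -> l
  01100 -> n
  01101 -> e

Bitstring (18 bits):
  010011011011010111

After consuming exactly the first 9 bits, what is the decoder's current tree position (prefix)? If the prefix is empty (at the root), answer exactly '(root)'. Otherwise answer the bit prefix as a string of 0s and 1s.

Bit 0: prefix='0' (no match yet)
Bit 1: prefix='01' (no match yet)
Bit 2: prefix='010' -> emit 'd', reset
Bit 3: prefix='0' (no match yet)
Bit 4: prefix='01' (no match yet)
Bit 5: prefix='011' (no match yet)
Bit 6: prefix='0110' (no match yet)
Bit 7: prefix='01101' -> emit 'e', reset
Bit 8: prefix='1' -> emit 'k', reset

Answer: (root)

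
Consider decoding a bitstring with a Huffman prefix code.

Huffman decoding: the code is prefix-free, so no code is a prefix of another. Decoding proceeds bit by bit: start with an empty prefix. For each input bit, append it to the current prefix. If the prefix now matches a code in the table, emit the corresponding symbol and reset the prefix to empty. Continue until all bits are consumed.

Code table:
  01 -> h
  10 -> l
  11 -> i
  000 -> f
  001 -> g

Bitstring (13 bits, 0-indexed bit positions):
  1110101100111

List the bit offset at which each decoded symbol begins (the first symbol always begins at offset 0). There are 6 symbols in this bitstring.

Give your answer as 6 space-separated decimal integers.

Bit 0: prefix='1' (no match yet)
Bit 1: prefix='11' -> emit 'i', reset
Bit 2: prefix='1' (no match yet)
Bit 3: prefix='10' -> emit 'l', reset
Bit 4: prefix='1' (no match yet)
Bit 5: prefix='10' -> emit 'l', reset
Bit 6: prefix='1' (no match yet)
Bit 7: prefix='11' -> emit 'i', reset
Bit 8: prefix='0' (no match yet)
Bit 9: prefix='00' (no match yet)
Bit 10: prefix='001' -> emit 'g', reset
Bit 11: prefix='1' (no match yet)
Bit 12: prefix='11' -> emit 'i', reset

Answer: 0 2 4 6 8 11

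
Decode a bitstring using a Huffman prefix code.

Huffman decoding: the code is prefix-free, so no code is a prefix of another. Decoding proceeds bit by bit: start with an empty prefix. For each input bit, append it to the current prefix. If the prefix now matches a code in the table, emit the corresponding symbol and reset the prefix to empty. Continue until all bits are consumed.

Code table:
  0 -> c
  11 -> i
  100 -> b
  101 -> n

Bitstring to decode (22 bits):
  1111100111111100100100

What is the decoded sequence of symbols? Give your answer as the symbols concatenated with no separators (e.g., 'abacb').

Bit 0: prefix='1' (no match yet)
Bit 1: prefix='11' -> emit 'i', reset
Bit 2: prefix='1' (no match yet)
Bit 3: prefix='11' -> emit 'i', reset
Bit 4: prefix='1' (no match yet)
Bit 5: prefix='10' (no match yet)
Bit 6: prefix='100' -> emit 'b', reset
Bit 7: prefix='1' (no match yet)
Bit 8: prefix='11' -> emit 'i', reset
Bit 9: prefix='1' (no match yet)
Bit 10: prefix='11' -> emit 'i', reset
Bit 11: prefix='1' (no match yet)
Bit 12: prefix='11' -> emit 'i', reset
Bit 13: prefix='1' (no match yet)
Bit 14: prefix='10' (no match yet)
Bit 15: prefix='100' -> emit 'b', reset
Bit 16: prefix='1' (no match yet)
Bit 17: prefix='10' (no match yet)
Bit 18: prefix='100' -> emit 'b', reset
Bit 19: prefix='1' (no match yet)
Bit 20: prefix='10' (no match yet)
Bit 21: prefix='100' -> emit 'b', reset

Answer: iibiiibbb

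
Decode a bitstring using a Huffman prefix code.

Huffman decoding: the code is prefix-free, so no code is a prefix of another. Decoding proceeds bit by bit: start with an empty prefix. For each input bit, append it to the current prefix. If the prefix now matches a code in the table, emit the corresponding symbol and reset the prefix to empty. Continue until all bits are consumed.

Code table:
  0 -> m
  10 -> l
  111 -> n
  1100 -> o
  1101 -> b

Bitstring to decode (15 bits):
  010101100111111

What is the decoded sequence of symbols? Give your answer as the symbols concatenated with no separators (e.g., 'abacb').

Bit 0: prefix='0' -> emit 'm', reset
Bit 1: prefix='1' (no match yet)
Bit 2: prefix='10' -> emit 'l', reset
Bit 3: prefix='1' (no match yet)
Bit 4: prefix='10' -> emit 'l', reset
Bit 5: prefix='1' (no match yet)
Bit 6: prefix='11' (no match yet)
Bit 7: prefix='110' (no match yet)
Bit 8: prefix='1100' -> emit 'o', reset
Bit 9: prefix='1' (no match yet)
Bit 10: prefix='11' (no match yet)
Bit 11: prefix='111' -> emit 'n', reset
Bit 12: prefix='1' (no match yet)
Bit 13: prefix='11' (no match yet)
Bit 14: prefix='111' -> emit 'n', reset

Answer: mllonn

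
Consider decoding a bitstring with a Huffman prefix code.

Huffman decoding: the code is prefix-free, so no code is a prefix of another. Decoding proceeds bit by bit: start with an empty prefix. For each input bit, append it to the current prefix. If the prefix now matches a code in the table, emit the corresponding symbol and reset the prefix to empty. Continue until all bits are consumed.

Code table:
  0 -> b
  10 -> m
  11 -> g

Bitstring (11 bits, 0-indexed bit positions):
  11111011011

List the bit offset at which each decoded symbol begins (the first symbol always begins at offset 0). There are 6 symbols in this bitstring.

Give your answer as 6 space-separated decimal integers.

Answer: 0 2 4 6 8 9

Derivation:
Bit 0: prefix='1' (no match yet)
Bit 1: prefix='11' -> emit 'g', reset
Bit 2: prefix='1' (no match yet)
Bit 3: prefix='11' -> emit 'g', reset
Bit 4: prefix='1' (no match yet)
Bit 5: prefix='10' -> emit 'm', reset
Bit 6: prefix='1' (no match yet)
Bit 7: prefix='11' -> emit 'g', reset
Bit 8: prefix='0' -> emit 'b', reset
Bit 9: prefix='1' (no match yet)
Bit 10: prefix='11' -> emit 'g', reset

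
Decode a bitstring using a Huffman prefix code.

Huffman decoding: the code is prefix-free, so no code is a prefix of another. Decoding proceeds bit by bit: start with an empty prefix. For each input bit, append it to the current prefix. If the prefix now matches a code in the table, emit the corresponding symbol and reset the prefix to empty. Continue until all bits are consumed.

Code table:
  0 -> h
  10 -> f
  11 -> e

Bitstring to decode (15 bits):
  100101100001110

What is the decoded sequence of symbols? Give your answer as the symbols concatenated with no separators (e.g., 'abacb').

Bit 0: prefix='1' (no match yet)
Bit 1: prefix='10' -> emit 'f', reset
Bit 2: prefix='0' -> emit 'h', reset
Bit 3: prefix='1' (no match yet)
Bit 4: prefix='10' -> emit 'f', reset
Bit 5: prefix='1' (no match yet)
Bit 6: prefix='11' -> emit 'e', reset
Bit 7: prefix='0' -> emit 'h', reset
Bit 8: prefix='0' -> emit 'h', reset
Bit 9: prefix='0' -> emit 'h', reset
Bit 10: prefix='0' -> emit 'h', reset
Bit 11: prefix='1' (no match yet)
Bit 12: prefix='11' -> emit 'e', reset
Bit 13: prefix='1' (no match yet)
Bit 14: prefix='10' -> emit 'f', reset

Answer: fhfehhhhef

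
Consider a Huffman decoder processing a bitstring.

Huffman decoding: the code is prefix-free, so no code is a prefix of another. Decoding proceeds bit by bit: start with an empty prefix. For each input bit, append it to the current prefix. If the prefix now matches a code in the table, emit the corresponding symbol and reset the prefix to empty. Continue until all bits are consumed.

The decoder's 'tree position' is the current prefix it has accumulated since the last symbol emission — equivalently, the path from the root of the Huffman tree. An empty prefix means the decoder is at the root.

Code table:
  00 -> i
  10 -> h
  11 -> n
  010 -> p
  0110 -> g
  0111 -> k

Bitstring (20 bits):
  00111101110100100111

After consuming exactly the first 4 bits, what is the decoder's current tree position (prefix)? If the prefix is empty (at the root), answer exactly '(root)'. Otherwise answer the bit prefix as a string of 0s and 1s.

Answer: (root)

Derivation:
Bit 0: prefix='0' (no match yet)
Bit 1: prefix='00' -> emit 'i', reset
Bit 2: prefix='1' (no match yet)
Bit 3: prefix='11' -> emit 'n', reset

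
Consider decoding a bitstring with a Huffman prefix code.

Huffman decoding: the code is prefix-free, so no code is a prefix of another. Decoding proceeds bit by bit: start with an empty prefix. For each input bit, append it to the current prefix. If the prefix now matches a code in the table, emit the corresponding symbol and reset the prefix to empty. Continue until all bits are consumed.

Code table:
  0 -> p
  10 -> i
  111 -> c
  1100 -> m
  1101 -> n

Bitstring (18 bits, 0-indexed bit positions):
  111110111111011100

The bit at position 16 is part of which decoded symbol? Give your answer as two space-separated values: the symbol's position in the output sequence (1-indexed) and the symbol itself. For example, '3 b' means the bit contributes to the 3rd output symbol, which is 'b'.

Bit 0: prefix='1' (no match yet)
Bit 1: prefix='11' (no match yet)
Bit 2: prefix='111' -> emit 'c', reset
Bit 3: prefix='1' (no match yet)
Bit 4: prefix='11' (no match yet)
Bit 5: prefix='110' (no match yet)
Bit 6: prefix='1101' -> emit 'n', reset
Bit 7: prefix='1' (no match yet)
Bit 8: prefix='11' (no match yet)
Bit 9: prefix='111' -> emit 'c', reset
Bit 10: prefix='1' (no match yet)
Bit 11: prefix='11' (no match yet)
Bit 12: prefix='110' (no match yet)
Bit 13: prefix='1101' -> emit 'n', reset
Bit 14: prefix='1' (no match yet)
Bit 15: prefix='11' (no match yet)
Bit 16: prefix='110' (no match yet)
Bit 17: prefix='1100' -> emit 'm', reset

Answer: 5 m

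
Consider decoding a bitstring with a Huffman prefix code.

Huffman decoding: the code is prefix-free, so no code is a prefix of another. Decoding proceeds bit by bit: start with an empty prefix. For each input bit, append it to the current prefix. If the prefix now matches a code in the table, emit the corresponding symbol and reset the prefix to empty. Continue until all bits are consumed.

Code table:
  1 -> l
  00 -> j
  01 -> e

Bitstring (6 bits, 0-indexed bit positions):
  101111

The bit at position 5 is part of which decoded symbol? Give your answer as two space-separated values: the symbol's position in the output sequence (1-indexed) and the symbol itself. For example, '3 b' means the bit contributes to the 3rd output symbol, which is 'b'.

Bit 0: prefix='1' -> emit 'l', reset
Bit 1: prefix='0' (no match yet)
Bit 2: prefix='01' -> emit 'e', reset
Bit 3: prefix='1' -> emit 'l', reset
Bit 4: prefix='1' -> emit 'l', reset
Bit 5: prefix='1' -> emit 'l', reset

Answer: 5 l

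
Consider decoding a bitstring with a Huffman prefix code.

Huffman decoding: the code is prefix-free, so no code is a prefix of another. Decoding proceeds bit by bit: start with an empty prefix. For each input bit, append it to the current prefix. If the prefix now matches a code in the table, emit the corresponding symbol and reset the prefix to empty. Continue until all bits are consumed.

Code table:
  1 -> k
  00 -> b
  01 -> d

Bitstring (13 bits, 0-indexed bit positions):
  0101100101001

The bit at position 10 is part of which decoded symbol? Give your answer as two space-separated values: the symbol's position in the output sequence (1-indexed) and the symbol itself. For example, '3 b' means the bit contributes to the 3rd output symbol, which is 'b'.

Answer: 7 b

Derivation:
Bit 0: prefix='0' (no match yet)
Bit 1: prefix='01' -> emit 'd', reset
Bit 2: prefix='0' (no match yet)
Bit 3: prefix='01' -> emit 'd', reset
Bit 4: prefix='1' -> emit 'k', reset
Bit 5: prefix='0' (no match yet)
Bit 6: prefix='00' -> emit 'b', reset
Bit 7: prefix='1' -> emit 'k', reset
Bit 8: prefix='0' (no match yet)
Bit 9: prefix='01' -> emit 'd', reset
Bit 10: prefix='0' (no match yet)
Bit 11: prefix='00' -> emit 'b', reset
Bit 12: prefix='1' -> emit 'k', reset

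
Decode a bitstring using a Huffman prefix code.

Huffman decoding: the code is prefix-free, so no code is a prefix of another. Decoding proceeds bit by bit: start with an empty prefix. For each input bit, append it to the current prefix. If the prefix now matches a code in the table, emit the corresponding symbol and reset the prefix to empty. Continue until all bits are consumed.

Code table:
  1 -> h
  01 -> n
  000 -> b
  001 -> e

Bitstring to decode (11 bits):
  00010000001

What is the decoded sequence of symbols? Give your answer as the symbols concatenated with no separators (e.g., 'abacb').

Answer: bhbbh

Derivation:
Bit 0: prefix='0' (no match yet)
Bit 1: prefix='00' (no match yet)
Bit 2: prefix='000' -> emit 'b', reset
Bit 3: prefix='1' -> emit 'h', reset
Bit 4: prefix='0' (no match yet)
Bit 5: prefix='00' (no match yet)
Bit 6: prefix='000' -> emit 'b', reset
Bit 7: prefix='0' (no match yet)
Bit 8: prefix='00' (no match yet)
Bit 9: prefix='000' -> emit 'b', reset
Bit 10: prefix='1' -> emit 'h', reset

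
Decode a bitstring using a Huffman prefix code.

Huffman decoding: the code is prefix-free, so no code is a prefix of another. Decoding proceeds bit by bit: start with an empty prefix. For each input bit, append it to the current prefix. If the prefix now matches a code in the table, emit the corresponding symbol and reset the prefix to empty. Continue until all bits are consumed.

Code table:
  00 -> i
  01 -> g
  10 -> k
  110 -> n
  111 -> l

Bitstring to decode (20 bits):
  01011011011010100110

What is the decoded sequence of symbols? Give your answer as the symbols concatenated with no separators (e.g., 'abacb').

Bit 0: prefix='0' (no match yet)
Bit 1: prefix='01' -> emit 'g', reset
Bit 2: prefix='0' (no match yet)
Bit 3: prefix='01' -> emit 'g', reset
Bit 4: prefix='1' (no match yet)
Bit 5: prefix='10' -> emit 'k', reset
Bit 6: prefix='1' (no match yet)
Bit 7: prefix='11' (no match yet)
Bit 8: prefix='110' -> emit 'n', reset
Bit 9: prefix='1' (no match yet)
Bit 10: prefix='11' (no match yet)
Bit 11: prefix='110' -> emit 'n', reset
Bit 12: prefix='1' (no match yet)
Bit 13: prefix='10' -> emit 'k', reset
Bit 14: prefix='1' (no match yet)
Bit 15: prefix='10' -> emit 'k', reset
Bit 16: prefix='0' (no match yet)
Bit 17: prefix='01' -> emit 'g', reset
Bit 18: prefix='1' (no match yet)
Bit 19: prefix='10' -> emit 'k', reset

Answer: ggknnkkgk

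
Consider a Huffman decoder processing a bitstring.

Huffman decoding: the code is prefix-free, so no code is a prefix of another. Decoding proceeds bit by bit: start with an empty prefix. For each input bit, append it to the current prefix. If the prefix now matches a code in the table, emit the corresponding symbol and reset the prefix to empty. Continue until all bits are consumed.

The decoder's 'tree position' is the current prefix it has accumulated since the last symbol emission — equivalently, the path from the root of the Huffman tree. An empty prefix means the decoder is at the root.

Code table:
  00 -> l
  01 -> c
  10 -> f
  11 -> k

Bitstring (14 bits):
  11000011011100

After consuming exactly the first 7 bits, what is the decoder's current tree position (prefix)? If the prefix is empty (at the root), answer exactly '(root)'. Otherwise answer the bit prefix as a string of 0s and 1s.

Answer: 1

Derivation:
Bit 0: prefix='1' (no match yet)
Bit 1: prefix='11' -> emit 'k', reset
Bit 2: prefix='0' (no match yet)
Bit 3: prefix='00' -> emit 'l', reset
Bit 4: prefix='0' (no match yet)
Bit 5: prefix='00' -> emit 'l', reset
Bit 6: prefix='1' (no match yet)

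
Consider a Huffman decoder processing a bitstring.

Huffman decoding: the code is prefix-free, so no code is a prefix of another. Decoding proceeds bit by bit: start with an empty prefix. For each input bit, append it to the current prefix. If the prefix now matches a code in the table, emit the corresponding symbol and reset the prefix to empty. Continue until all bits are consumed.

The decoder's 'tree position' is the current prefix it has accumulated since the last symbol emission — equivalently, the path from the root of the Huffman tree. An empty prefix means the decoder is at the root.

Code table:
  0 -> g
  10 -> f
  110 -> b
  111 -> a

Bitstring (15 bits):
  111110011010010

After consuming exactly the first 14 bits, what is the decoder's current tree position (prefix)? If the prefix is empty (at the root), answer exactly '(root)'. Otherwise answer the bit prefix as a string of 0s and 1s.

Bit 0: prefix='1' (no match yet)
Bit 1: prefix='11' (no match yet)
Bit 2: prefix='111' -> emit 'a', reset
Bit 3: prefix='1' (no match yet)
Bit 4: prefix='11' (no match yet)
Bit 5: prefix='110' -> emit 'b', reset
Bit 6: prefix='0' -> emit 'g', reset
Bit 7: prefix='1' (no match yet)
Bit 8: prefix='11' (no match yet)
Bit 9: prefix='110' -> emit 'b', reset
Bit 10: prefix='1' (no match yet)
Bit 11: prefix='10' -> emit 'f', reset
Bit 12: prefix='0' -> emit 'g', reset
Bit 13: prefix='1' (no match yet)

Answer: 1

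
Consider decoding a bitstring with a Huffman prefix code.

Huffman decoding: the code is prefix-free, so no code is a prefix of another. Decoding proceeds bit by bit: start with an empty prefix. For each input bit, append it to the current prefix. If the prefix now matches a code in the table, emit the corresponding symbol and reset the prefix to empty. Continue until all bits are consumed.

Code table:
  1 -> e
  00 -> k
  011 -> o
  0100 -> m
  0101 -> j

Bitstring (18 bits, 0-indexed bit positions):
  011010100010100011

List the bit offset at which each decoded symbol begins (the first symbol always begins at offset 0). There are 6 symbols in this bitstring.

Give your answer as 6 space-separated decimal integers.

Bit 0: prefix='0' (no match yet)
Bit 1: prefix='01' (no match yet)
Bit 2: prefix='011' -> emit 'o', reset
Bit 3: prefix='0' (no match yet)
Bit 4: prefix='01' (no match yet)
Bit 5: prefix='010' (no match yet)
Bit 6: prefix='0101' -> emit 'j', reset
Bit 7: prefix='0' (no match yet)
Bit 8: prefix='00' -> emit 'k', reset
Bit 9: prefix='0' (no match yet)
Bit 10: prefix='01' (no match yet)
Bit 11: prefix='010' (no match yet)
Bit 12: prefix='0101' -> emit 'j', reset
Bit 13: prefix='0' (no match yet)
Bit 14: prefix='00' -> emit 'k', reset
Bit 15: prefix='0' (no match yet)
Bit 16: prefix='01' (no match yet)
Bit 17: prefix='011' -> emit 'o', reset

Answer: 0 3 7 9 13 15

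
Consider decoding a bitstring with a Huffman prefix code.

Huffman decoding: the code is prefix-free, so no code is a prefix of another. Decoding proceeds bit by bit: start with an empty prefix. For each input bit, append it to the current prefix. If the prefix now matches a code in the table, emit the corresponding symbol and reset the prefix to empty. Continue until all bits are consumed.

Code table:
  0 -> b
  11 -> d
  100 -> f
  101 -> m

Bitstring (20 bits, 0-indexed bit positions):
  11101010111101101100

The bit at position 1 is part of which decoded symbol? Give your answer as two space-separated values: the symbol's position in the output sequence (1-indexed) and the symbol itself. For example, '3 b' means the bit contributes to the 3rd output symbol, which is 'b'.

Bit 0: prefix='1' (no match yet)
Bit 1: prefix='11' -> emit 'd', reset
Bit 2: prefix='1' (no match yet)
Bit 3: prefix='10' (no match yet)
Bit 4: prefix='101' -> emit 'm', reset
Bit 5: prefix='0' -> emit 'b', reset

Answer: 1 d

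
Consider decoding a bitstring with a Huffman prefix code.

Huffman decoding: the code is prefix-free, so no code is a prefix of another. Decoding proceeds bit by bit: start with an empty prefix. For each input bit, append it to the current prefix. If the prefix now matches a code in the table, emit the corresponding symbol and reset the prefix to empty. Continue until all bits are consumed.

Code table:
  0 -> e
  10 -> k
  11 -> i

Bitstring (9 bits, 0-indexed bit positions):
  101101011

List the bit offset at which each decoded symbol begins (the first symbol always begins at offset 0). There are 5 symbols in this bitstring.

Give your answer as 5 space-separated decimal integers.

Answer: 0 2 4 5 7

Derivation:
Bit 0: prefix='1' (no match yet)
Bit 1: prefix='10' -> emit 'k', reset
Bit 2: prefix='1' (no match yet)
Bit 3: prefix='11' -> emit 'i', reset
Bit 4: prefix='0' -> emit 'e', reset
Bit 5: prefix='1' (no match yet)
Bit 6: prefix='10' -> emit 'k', reset
Bit 7: prefix='1' (no match yet)
Bit 8: prefix='11' -> emit 'i', reset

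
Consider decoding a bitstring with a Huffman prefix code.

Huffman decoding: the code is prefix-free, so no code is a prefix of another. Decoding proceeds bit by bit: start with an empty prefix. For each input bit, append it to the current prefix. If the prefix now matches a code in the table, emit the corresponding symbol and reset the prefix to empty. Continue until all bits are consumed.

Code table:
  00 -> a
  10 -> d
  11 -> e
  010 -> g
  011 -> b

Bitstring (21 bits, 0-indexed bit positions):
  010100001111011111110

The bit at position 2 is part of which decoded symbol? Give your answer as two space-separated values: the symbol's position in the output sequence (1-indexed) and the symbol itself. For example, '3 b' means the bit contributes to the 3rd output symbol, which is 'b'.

Answer: 1 g

Derivation:
Bit 0: prefix='0' (no match yet)
Bit 1: prefix='01' (no match yet)
Bit 2: prefix='010' -> emit 'g', reset
Bit 3: prefix='1' (no match yet)
Bit 4: prefix='10' -> emit 'd', reset
Bit 5: prefix='0' (no match yet)
Bit 6: prefix='00' -> emit 'a', reset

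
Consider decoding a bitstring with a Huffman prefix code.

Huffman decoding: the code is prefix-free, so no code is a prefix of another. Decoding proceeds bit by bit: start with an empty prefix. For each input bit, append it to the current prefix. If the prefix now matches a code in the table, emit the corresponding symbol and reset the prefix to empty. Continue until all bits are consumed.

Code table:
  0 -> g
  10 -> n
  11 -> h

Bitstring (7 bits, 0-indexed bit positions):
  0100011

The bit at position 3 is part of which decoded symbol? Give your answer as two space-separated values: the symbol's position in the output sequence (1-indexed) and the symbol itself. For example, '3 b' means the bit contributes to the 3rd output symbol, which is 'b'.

Answer: 3 g

Derivation:
Bit 0: prefix='0' -> emit 'g', reset
Bit 1: prefix='1' (no match yet)
Bit 2: prefix='10' -> emit 'n', reset
Bit 3: prefix='0' -> emit 'g', reset
Bit 4: prefix='0' -> emit 'g', reset
Bit 5: prefix='1' (no match yet)
Bit 6: prefix='11' -> emit 'h', reset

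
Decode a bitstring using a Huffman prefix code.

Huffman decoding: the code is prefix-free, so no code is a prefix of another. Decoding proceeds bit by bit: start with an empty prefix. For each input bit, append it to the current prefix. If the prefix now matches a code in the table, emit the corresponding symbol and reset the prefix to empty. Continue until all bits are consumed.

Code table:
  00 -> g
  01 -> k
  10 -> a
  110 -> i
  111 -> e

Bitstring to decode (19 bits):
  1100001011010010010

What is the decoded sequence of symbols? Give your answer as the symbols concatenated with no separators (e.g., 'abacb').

Bit 0: prefix='1' (no match yet)
Bit 1: prefix='11' (no match yet)
Bit 2: prefix='110' -> emit 'i', reset
Bit 3: prefix='0' (no match yet)
Bit 4: prefix='00' -> emit 'g', reset
Bit 5: prefix='0' (no match yet)
Bit 6: prefix='01' -> emit 'k', reset
Bit 7: prefix='0' (no match yet)
Bit 8: prefix='01' -> emit 'k', reset
Bit 9: prefix='1' (no match yet)
Bit 10: prefix='10' -> emit 'a', reset
Bit 11: prefix='1' (no match yet)
Bit 12: prefix='10' -> emit 'a', reset
Bit 13: prefix='0' (no match yet)
Bit 14: prefix='01' -> emit 'k', reset
Bit 15: prefix='0' (no match yet)
Bit 16: prefix='00' -> emit 'g', reset
Bit 17: prefix='1' (no match yet)
Bit 18: prefix='10' -> emit 'a', reset

Answer: igkkaakga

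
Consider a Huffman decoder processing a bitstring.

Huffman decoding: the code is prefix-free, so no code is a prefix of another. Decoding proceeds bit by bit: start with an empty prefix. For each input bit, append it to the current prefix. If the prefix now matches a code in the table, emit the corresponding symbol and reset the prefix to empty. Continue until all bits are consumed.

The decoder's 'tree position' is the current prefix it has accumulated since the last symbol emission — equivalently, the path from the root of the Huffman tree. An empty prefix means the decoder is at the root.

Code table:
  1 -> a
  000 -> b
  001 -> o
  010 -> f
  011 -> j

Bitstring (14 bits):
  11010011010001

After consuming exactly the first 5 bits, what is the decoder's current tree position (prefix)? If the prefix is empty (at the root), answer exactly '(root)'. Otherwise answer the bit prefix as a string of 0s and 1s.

Bit 0: prefix='1' -> emit 'a', reset
Bit 1: prefix='1' -> emit 'a', reset
Bit 2: prefix='0' (no match yet)
Bit 3: prefix='01' (no match yet)
Bit 4: prefix='010' -> emit 'f', reset

Answer: (root)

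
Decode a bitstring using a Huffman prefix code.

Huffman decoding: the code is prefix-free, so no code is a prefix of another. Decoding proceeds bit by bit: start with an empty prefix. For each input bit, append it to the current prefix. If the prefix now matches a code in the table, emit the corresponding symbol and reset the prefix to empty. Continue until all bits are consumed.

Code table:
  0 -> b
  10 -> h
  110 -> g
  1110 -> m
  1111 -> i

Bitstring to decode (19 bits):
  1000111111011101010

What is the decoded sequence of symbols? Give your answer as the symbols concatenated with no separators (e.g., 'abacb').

Bit 0: prefix='1' (no match yet)
Bit 1: prefix='10' -> emit 'h', reset
Bit 2: prefix='0' -> emit 'b', reset
Bit 3: prefix='0' -> emit 'b', reset
Bit 4: prefix='1' (no match yet)
Bit 5: prefix='11' (no match yet)
Bit 6: prefix='111' (no match yet)
Bit 7: prefix='1111' -> emit 'i', reset
Bit 8: prefix='1' (no match yet)
Bit 9: prefix='11' (no match yet)
Bit 10: prefix='110' -> emit 'g', reset
Bit 11: prefix='1' (no match yet)
Bit 12: prefix='11' (no match yet)
Bit 13: prefix='111' (no match yet)
Bit 14: prefix='1110' -> emit 'm', reset
Bit 15: prefix='1' (no match yet)
Bit 16: prefix='10' -> emit 'h', reset
Bit 17: prefix='1' (no match yet)
Bit 18: prefix='10' -> emit 'h', reset

Answer: hbbigmhh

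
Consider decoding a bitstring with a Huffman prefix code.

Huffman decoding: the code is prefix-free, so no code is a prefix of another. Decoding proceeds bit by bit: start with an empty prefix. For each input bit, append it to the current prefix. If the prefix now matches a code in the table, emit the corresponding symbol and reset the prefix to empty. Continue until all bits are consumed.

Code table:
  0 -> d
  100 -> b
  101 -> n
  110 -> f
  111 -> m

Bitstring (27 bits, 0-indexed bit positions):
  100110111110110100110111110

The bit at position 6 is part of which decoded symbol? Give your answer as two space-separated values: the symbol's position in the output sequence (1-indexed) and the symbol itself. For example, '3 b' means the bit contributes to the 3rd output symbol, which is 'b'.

Answer: 3 m

Derivation:
Bit 0: prefix='1' (no match yet)
Bit 1: prefix='10' (no match yet)
Bit 2: prefix='100' -> emit 'b', reset
Bit 3: prefix='1' (no match yet)
Bit 4: prefix='11' (no match yet)
Bit 5: prefix='110' -> emit 'f', reset
Bit 6: prefix='1' (no match yet)
Bit 7: prefix='11' (no match yet)
Bit 8: prefix='111' -> emit 'm', reset
Bit 9: prefix='1' (no match yet)
Bit 10: prefix='11' (no match yet)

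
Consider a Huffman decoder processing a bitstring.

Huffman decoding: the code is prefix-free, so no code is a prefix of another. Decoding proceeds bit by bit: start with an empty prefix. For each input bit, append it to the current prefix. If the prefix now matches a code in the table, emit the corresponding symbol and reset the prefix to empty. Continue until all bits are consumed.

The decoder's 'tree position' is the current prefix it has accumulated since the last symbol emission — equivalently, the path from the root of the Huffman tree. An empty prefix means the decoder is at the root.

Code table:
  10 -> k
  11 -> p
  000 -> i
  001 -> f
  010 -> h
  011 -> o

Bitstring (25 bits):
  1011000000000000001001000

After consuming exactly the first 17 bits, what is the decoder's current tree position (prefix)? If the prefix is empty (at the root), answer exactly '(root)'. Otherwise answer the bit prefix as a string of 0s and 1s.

Answer: 0

Derivation:
Bit 0: prefix='1' (no match yet)
Bit 1: prefix='10' -> emit 'k', reset
Bit 2: prefix='1' (no match yet)
Bit 3: prefix='11' -> emit 'p', reset
Bit 4: prefix='0' (no match yet)
Bit 5: prefix='00' (no match yet)
Bit 6: prefix='000' -> emit 'i', reset
Bit 7: prefix='0' (no match yet)
Bit 8: prefix='00' (no match yet)
Bit 9: prefix='000' -> emit 'i', reset
Bit 10: prefix='0' (no match yet)
Bit 11: prefix='00' (no match yet)
Bit 12: prefix='000' -> emit 'i', reset
Bit 13: prefix='0' (no match yet)
Bit 14: prefix='00' (no match yet)
Bit 15: prefix='000' -> emit 'i', reset
Bit 16: prefix='0' (no match yet)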